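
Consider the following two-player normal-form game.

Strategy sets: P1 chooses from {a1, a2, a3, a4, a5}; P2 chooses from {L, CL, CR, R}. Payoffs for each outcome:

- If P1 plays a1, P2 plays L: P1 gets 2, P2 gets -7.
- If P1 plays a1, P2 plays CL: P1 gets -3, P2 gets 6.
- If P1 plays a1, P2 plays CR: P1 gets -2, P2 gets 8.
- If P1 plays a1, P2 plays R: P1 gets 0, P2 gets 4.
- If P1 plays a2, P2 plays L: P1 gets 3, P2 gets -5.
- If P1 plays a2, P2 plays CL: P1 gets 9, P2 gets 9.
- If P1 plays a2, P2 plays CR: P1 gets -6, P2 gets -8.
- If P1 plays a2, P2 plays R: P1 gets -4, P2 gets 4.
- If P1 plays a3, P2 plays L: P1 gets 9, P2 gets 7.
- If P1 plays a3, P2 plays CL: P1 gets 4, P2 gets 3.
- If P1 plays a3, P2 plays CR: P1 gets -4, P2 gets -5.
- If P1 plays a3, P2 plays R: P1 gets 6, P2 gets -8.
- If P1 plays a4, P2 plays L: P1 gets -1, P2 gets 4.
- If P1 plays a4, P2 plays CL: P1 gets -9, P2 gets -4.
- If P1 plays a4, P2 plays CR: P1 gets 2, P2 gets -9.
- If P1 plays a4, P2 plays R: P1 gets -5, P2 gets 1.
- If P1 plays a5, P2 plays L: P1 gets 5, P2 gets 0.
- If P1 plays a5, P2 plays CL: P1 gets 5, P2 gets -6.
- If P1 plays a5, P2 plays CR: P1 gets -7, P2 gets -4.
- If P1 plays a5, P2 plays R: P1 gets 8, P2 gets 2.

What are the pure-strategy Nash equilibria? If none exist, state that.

(a2, CL) and (a3, L) and (a5, R)

P1 against L: payoffs 2, 3, 9, -1, 5 → best response a3.
P1 against CL: payoffs -3, 9, 4, -9, 5 → best response a2.
P1 against CR: payoffs -2, -6, -4, 2, -7 → best response a4.
P1 against R: payoffs 0, -4, 6, -5, 8 → best response a5.
P2 against a1: payoffs -7, 6, 8, 4 → best response CR.
P2 against a2: payoffs -5, 9, -8, 4 → best response CL.
P2 against a3: payoffs 7, 3, -5, -8 → best response L.
P2 against a4: payoffs 4, -4, -9, 1 → best response L.
P2 against a5: payoffs 0, -6, -4, 2 → best response R.
Mutual best responses: (a2, CL); (a3, L); (a5, R).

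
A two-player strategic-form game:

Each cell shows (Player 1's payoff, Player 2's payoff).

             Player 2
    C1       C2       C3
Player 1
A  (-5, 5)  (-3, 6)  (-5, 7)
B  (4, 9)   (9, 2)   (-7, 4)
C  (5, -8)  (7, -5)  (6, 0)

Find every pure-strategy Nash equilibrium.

Player 1 against C1: payoffs -5, 4, 5 → best response C.
Player 1 against C2: payoffs -3, 9, 7 → best response B.
Player 1 against C3: payoffs -5, -7, 6 → best response C.
Player 2 against A: payoffs 5, 6, 7 → best response C3.
Player 2 against B: payoffs 9, 2, 4 → best response C1.
Player 2 against C: payoffs -8, -5, 0 → best response C3.
Mutual best responses: (C, C3).

Pure NE: (C, C3)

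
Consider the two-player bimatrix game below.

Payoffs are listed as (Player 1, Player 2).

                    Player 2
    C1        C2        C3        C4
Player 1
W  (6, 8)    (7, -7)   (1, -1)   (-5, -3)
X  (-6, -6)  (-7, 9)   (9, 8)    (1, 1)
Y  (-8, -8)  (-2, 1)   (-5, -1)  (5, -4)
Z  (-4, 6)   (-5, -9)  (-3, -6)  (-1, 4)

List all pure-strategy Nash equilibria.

Mark each player's best response to every combination of opponents' strategies; a profile where every player is best-responding is a pure Nash equilibrium.
Player 1 against C1: payoffs 6, -6, -8, -4 → best response W.
Player 1 against C2: payoffs 7, -7, -2, -5 → best response W.
Player 1 against C3: payoffs 1, 9, -5, -3 → best response X.
Player 1 against C4: payoffs -5, 1, 5, -1 → best response Y.
Player 2 against W: payoffs 8, -7, -1, -3 → best response C1.
Player 2 against X: payoffs -6, 9, 8, 1 → best response C2.
Player 2 against Y: payoffs -8, 1, -1, -4 → best response C2.
Player 2 against Z: payoffs 6, -9, -6, 4 → best response C1.
Mutual best responses: (W, C1).

The unique pure-strategy Nash equilibrium is (W, C1).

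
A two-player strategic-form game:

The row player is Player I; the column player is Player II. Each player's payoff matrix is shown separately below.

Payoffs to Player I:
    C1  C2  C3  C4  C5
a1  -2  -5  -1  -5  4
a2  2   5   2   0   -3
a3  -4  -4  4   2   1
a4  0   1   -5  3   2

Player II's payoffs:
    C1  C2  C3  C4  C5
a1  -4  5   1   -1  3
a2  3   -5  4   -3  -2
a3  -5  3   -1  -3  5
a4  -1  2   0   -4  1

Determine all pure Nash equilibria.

none

Player I against C1: payoffs -2, 2, -4, 0 → best response a2.
Player I against C2: payoffs -5, 5, -4, 1 → best response a2.
Player I against C3: payoffs -1, 2, 4, -5 → best response a3.
Player I against C4: payoffs -5, 0, 2, 3 → best response a4.
Player I against C5: payoffs 4, -3, 1, 2 → best response a1.
Player II against a1: payoffs -4, 5, 1, -1, 3 → best response C2.
Player II against a2: payoffs 3, -5, 4, -3, -2 → best response C3.
Player II against a3: payoffs -5, 3, -1, -3, 5 → best response C5.
Player II against a4: payoffs -1, 2, 0, -4, 1 → best response C2.
No profile is a mutual best response for all players.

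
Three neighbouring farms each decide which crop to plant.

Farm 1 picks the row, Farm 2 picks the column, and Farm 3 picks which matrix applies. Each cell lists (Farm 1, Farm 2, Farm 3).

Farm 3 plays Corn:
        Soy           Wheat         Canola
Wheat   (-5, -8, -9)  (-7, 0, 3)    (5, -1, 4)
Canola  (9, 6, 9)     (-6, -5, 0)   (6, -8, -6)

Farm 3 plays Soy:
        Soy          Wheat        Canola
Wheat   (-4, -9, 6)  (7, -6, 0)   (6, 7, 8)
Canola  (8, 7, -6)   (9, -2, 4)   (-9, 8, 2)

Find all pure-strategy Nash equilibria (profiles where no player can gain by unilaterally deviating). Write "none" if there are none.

The pure Nash equilibria are (Wheat, Canola, Soy) and (Canola, Soy, Corn).

Farm 1 against (Soy, Corn): payoffs -5, 9 → best response Canola.
Farm 1 against (Soy, Soy): payoffs -4, 8 → best response Canola.
Farm 1 against (Wheat, Corn): payoffs -7, -6 → best response Canola.
Farm 1 against (Wheat, Soy): payoffs 7, 9 → best response Canola.
Farm 1 against (Canola, Corn): payoffs 5, 6 → best response Canola.
Farm 1 against (Canola, Soy): payoffs 6, -9 → best response Wheat.
Farm 2 against (Wheat, Corn): payoffs -8, 0, -1 → best response Wheat.
Farm 2 against (Wheat, Soy): payoffs -9, -6, 7 → best response Canola.
Farm 2 against (Canola, Corn): payoffs 6, -5, -8 → best response Soy.
Farm 2 against (Canola, Soy): payoffs 7, -2, 8 → best response Canola.
Farm 3 against (Wheat, Soy): payoffs -9, 6 → best response Soy.
Farm 3 against (Wheat, Wheat): payoffs 3, 0 → best response Corn.
Farm 3 against (Wheat, Canola): payoffs 4, 8 → best response Soy.
Farm 3 against (Canola, Soy): payoffs 9, -6 → best response Corn.
Farm 3 against (Canola, Wheat): payoffs 0, 4 → best response Soy.
Farm 3 against (Canola, Canola): payoffs -6, 2 → best response Soy.
Mutual best responses: (Wheat, Canola, Soy); (Canola, Soy, Corn).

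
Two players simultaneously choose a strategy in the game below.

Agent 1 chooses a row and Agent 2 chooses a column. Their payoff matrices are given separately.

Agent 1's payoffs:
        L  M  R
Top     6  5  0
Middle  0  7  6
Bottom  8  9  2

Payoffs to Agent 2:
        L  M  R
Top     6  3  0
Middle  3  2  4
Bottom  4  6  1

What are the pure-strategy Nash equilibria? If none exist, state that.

Pure-strategy Nash equilibria: (Middle, R) and (Bottom, M)

Agent 1 against L: payoffs 6, 0, 8 → best response Bottom.
Agent 1 against M: payoffs 5, 7, 9 → best response Bottom.
Agent 1 against R: payoffs 0, 6, 2 → best response Middle.
Agent 2 against Top: payoffs 6, 3, 0 → best response L.
Agent 2 against Middle: payoffs 3, 2, 4 → best response R.
Agent 2 against Bottom: payoffs 4, 6, 1 → best response M.
Mutual best responses: (Middle, R); (Bottom, M).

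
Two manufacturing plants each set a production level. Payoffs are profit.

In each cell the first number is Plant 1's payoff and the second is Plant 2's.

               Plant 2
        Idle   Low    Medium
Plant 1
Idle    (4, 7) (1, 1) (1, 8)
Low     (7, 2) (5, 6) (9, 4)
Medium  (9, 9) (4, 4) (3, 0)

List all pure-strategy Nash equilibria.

Plant 1 against Idle: payoffs 4, 7, 9 → best response Medium.
Plant 1 against Low: payoffs 1, 5, 4 → best response Low.
Plant 1 against Medium: payoffs 1, 9, 3 → best response Low.
Plant 2 against Idle: payoffs 7, 1, 8 → best response Medium.
Plant 2 against Low: payoffs 2, 6, 4 → best response Low.
Plant 2 against Medium: payoffs 9, 4, 0 → best response Idle.
Mutual best responses: (Low, Low); (Medium, Idle).

Pure-strategy Nash equilibria: (Low, Low); (Medium, Idle)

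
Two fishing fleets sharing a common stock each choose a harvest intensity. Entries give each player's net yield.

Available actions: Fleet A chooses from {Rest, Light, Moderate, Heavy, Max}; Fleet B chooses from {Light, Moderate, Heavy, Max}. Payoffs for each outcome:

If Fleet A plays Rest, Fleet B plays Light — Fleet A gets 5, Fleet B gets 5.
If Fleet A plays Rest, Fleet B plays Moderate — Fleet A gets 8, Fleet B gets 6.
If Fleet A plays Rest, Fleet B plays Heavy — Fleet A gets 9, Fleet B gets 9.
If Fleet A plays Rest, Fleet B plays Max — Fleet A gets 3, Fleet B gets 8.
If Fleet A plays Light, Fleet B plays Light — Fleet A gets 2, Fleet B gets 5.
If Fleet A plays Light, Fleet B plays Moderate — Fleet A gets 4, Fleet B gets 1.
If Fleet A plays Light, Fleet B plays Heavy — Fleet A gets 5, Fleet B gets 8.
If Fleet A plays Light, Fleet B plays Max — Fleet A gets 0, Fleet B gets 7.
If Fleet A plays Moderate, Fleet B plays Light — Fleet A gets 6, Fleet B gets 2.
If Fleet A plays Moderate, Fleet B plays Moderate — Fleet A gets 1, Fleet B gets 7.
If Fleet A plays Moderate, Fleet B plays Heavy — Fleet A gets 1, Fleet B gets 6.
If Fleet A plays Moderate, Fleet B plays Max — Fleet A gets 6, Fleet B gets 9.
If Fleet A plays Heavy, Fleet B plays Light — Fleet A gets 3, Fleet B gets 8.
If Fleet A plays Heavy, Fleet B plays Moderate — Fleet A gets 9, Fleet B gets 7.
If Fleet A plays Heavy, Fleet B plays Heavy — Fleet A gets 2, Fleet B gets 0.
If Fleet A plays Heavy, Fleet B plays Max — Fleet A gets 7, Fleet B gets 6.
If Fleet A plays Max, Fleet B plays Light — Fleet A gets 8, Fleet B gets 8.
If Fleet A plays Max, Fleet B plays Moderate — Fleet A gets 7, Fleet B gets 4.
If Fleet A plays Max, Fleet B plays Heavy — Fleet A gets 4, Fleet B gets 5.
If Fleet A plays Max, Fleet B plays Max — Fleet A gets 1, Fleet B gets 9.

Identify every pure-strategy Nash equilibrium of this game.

(Rest, Heavy)

For each player, find the best response to each opponent profile; mutual best responses are the pure NE.
Fleet A against Light: payoffs 5, 2, 6, 3, 8 → best response Max.
Fleet A against Moderate: payoffs 8, 4, 1, 9, 7 → best response Heavy.
Fleet A against Heavy: payoffs 9, 5, 1, 2, 4 → best response Rest.
Fleet A against Max: payoffs 3, 0, 6, 7, 1 → best response Heavy.
Fleet B against Rest: payoffs 5, 6, 9, 8 → best response Heavy.
Fleet B against Light: payoffs 5, 1, 8, 7 → best response Heavy.
Fleet B against Moderate: payoffs 2, 7, 6, 9 → best response Max.
Fleet B against Heavy: payoffs 8, 7, 0, 6 → best response Light.
Fleet B against Max: payoffs 8, 4, 5, 9 → best response Max.
Mutual best responses: (Rest, Heavy).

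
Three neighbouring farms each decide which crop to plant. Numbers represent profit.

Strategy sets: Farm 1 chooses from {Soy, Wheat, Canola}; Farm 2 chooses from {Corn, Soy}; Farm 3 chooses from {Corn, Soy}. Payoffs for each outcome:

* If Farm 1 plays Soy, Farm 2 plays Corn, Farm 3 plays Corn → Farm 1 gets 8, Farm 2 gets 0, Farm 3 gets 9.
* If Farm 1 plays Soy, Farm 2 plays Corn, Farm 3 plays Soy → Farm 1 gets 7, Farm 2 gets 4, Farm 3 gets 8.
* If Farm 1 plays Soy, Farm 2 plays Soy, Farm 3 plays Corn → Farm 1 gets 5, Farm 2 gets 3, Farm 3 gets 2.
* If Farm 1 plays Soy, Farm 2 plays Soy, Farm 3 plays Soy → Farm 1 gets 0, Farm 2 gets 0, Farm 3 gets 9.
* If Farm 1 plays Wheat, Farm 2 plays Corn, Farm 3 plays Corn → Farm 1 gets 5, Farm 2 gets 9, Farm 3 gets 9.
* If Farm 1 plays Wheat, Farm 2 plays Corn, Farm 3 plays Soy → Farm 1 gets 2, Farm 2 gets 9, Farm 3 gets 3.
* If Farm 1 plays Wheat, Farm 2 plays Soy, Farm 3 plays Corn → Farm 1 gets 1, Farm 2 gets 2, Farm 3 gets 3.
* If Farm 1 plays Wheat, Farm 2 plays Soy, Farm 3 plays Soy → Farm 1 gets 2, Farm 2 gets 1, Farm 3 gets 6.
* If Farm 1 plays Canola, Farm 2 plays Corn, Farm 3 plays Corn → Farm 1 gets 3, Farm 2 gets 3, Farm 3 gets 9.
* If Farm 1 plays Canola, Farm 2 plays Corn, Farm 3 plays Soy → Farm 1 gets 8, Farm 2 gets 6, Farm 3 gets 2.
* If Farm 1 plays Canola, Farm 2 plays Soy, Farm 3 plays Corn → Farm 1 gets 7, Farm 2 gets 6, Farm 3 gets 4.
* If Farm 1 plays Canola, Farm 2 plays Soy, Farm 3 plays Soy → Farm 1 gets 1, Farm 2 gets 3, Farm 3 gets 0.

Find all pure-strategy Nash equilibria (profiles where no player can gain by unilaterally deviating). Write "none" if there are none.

(Canola, Soy, Corn)

Farm 1 against (Corn, Corn): payoffs 8, 5, 3 → best response Soy.
Farm 1 against (Corn, Soy): payoffs 7, 2, 8 → best response Canola.
Farm 1 against (Soy, Corn): payoffs 5, 1, 7 → best response Canola.
Farm 1 against (Soy, Soy): payoffs 0, 2, 1 → best response Wheat.
Farm 2 against (Soy, Corn): payoffs 0, 3 → best response Soy.
Farm 2 against (Soy, Soy): payoffs 4, 0 → best response Corn.
Farm 2 against (Wheat, Corn): payoffs 9, 2 → best response Corn.
Farm 2 against (Wheat, Soy): payoffs 9, 1 → best response Corn.
Farm 2 against (Canola, Corn): payoffs 3, 6 → best response Soy.
Farm 2 against (Canola, Soy): payoffs 6, 3 → best response Corn.
Farm 3 against (Soy, Corn): payoffs 9, 8 → best response Corn.
Farm 3 against (Soy, Soy): payoffs 2, 9 → best response Soy.
Farm 3 against (Wheat, Corn): payoffs 9, 3 → best response Corn.
Farm 3 against (Wheat, Soy): payoffs 3, 6 → best response Soy.
Farm 3 against (Canola, Corn): payoffs 9, 2 → best response Corn.
Farm 3 against (Canola, Soy): payoffs 4, 0 → best response Corn.
Mutual best responses: (Canola, Soy, Corn).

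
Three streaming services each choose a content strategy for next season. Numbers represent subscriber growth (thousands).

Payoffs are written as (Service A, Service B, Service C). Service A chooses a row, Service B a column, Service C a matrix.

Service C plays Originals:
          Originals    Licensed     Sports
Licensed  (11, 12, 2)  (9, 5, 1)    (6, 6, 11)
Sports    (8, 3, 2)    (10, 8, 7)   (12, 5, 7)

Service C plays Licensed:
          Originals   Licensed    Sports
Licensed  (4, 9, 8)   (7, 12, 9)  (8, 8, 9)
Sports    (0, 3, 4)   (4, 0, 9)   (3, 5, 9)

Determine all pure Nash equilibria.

(Licensed, Licensed, Licensed)

Service A against (Originals, Originals): payoffs 11, 8 → best response Licensed.
Service A against (Originals, Licensed): payoffs 4, 0 → best response Licensed.
Service A against (Licensed, Originals): payoffs 9, 10 → best response Sports.
Service A against (Licensed, Licensed): payoffs 7, 4 → best response Licensed.
Service A against (Sports, Originals): payoffs 6, 12 → best response Sports.
Service A against (Sports, Licensed): payoffs 8, 3 → best response Licensed.
Service B against (Licensed, Originals): payoffs 12, 5, 6 → best response Originals.
Service B against (Licensed, Licensed): payoffs 9, 12, 8 → best response Licensed.
Service B against (Sports, Originals): payoffs 3, 8, 5 → best response Licensed.
Service B against (Sports, Licensed): payoffs 3, 0, 5 → best response Sports.
Service C against (Licensed, Originals): payoffs 2, 8 → best response Licensed.
Service C against (Licensed, Licensed): payoffs 1, 9 → best response Licensed.
Service C against (Licensed, Sports): payoffs 11, 9 → best response Originals.
Service C against (Sports, Originals): payoffs 2, 4 → best response Licensed.
Service C against (Sports, Licensed): payoffs 7, 9 → best response Licensed.
Service C against (Sports, Sports): payoffs 7, 9 → best response Licensed.
Mutual best responses: (Licensed, Licensed, Licensed).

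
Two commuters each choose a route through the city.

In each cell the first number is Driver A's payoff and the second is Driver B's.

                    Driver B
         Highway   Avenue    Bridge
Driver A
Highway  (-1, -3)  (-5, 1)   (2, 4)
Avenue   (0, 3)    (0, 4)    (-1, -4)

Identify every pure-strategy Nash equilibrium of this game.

For each player, find the best response to each opponent profile; mutual best responses are the pure NE.
Driver A against Highway: payoffs -1, 0 → best response Avenue.
Driver A against Avenue: payoffs -5, 0 → best response Avenue.
Driver A against Bridge: payoffs 2, -1 → best response Highway.
Driver B against Highway: payoffs -3, 1, 4 → best response Bridge.
Driver B against Avenue: payoffs 3, 4, -4 → best response Avenue.
Mutual best responses: (Highway, Bridge); (Avenue, Avenue).

Pure-strategy Nash equilibria: (Highway, Bridge); (Avenue, Avenue)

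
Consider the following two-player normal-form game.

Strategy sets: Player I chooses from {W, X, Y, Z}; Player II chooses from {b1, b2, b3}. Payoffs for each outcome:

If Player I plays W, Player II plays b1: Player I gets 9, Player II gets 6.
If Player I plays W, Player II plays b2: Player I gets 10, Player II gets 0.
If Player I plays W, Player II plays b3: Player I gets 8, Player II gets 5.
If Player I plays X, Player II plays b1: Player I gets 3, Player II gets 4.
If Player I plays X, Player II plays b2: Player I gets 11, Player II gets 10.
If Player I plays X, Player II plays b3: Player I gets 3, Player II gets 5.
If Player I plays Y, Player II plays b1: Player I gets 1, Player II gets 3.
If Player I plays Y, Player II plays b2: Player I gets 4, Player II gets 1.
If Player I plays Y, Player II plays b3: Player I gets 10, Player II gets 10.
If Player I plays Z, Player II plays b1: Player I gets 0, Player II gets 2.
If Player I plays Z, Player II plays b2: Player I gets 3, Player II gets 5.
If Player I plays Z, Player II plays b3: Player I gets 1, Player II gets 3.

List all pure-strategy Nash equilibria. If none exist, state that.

Player I against b1: payoffs 9, 3, 1, 0 → best response W.
Player I against b2: payoffs 10, 11, 4, 3 → best response X.
Player I against b3: payoffs 8, 3, 10, 1 → best response Y.
Player II against W: payoffs 6, 0, 5 → best response b1.
Player II against X: payoffs 4, 10, 5 → best response b2.
Player II against Y: payoffs 3, 1, 10 → best response b3.
Player II against Z: payoffs 2, 5, 3 → best response b2.
Mutual best responses: (W, b1); (X, b2); (Y, b3).

Pure-strategy Nash equilibria: (W, b1) and (X, b2) and (Y, b3)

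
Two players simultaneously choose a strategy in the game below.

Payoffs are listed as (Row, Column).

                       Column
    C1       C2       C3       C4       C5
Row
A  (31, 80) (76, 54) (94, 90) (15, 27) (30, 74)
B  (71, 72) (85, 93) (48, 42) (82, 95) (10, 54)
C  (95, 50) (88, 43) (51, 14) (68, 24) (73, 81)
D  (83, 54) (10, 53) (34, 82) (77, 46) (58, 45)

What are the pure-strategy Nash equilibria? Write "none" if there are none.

(A, C1): Row can switch to B (31 → 71). Not NE.
(A, C2): Row can switch to B (76 → 85). Not NE.
(A, C3): Row gets 94, best alternative 51; Column gets 90, best alternative 80. No profitable deviation — NE.
(A, C4): Row can switch to B (15 → 82). Not NE.
(A, C5): Row can switch to C (30 → 73). Not NE.
(B, C1): Row can switch to C (71 → 95). Not NE.
(B, C2): Row can switch to C (85 → 88). Not NE.
(B, C3): Row can switch to A (48 → 94). Not NE.
(B, C4): Row gets 82, best alternative 77; Column gets 95, best alternative 93. No profitable deviation — NE.
(B, C5): Row can switch to A (10 → 30). Not NE.
(C, C1): Column can switch to C5 (50 → 81). Not NE.
(C, C2): Column can switch to C1 (43 → 50). Not NE.
(C, C3): Row can switch to A (51 → 94). Not NE.
(C, C4): Row can switch to B (68 → 82). Not NE.
(C, C5): Row gets 73, best alternative 58; Column gets 81, best alternative 50. No profitable deviation — NE.
(The remaining 5 profiles each have a profitable deviation by the same check.)

Pure-strategy Nash equilibria: (A, C3), (B, C4), (C, C5)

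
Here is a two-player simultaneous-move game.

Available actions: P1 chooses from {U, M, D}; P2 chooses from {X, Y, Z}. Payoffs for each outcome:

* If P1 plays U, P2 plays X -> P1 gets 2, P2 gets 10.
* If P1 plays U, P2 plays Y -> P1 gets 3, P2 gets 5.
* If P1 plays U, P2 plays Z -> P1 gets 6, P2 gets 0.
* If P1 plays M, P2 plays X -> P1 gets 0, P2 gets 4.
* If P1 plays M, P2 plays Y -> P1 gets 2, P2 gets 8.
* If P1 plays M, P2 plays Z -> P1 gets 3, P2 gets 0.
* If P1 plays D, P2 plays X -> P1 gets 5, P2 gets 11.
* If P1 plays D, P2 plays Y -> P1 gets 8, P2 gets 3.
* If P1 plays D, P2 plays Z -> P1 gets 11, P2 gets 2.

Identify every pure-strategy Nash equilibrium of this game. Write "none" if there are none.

Pure NE: (D, X)

Check each profile: it is a Nash equilibrium iff no player can strictly gain by switching unilaterally.
(U, X): P1 can switch to D (2 → 5). Not NE.
(U, Y): P1 can switch to D (3 → 8). Not NE.
(U, Z): P1 can switch to D (6 → 11). Not NE.
(M, X): P1 can switch to U (0 → 2). Not NE.
(M, Y): P1 can switch to U (2 → 3). Not NE.
(M, Z): P1 can switch to U (3 → 6). Not NE.
(D, X): P1 gets 5, best alternative 2; P2 gets 11, best alternative 3. No profitable deviation — NE.
(The remaining 2 profiles each have a profitable deviation by the same check.)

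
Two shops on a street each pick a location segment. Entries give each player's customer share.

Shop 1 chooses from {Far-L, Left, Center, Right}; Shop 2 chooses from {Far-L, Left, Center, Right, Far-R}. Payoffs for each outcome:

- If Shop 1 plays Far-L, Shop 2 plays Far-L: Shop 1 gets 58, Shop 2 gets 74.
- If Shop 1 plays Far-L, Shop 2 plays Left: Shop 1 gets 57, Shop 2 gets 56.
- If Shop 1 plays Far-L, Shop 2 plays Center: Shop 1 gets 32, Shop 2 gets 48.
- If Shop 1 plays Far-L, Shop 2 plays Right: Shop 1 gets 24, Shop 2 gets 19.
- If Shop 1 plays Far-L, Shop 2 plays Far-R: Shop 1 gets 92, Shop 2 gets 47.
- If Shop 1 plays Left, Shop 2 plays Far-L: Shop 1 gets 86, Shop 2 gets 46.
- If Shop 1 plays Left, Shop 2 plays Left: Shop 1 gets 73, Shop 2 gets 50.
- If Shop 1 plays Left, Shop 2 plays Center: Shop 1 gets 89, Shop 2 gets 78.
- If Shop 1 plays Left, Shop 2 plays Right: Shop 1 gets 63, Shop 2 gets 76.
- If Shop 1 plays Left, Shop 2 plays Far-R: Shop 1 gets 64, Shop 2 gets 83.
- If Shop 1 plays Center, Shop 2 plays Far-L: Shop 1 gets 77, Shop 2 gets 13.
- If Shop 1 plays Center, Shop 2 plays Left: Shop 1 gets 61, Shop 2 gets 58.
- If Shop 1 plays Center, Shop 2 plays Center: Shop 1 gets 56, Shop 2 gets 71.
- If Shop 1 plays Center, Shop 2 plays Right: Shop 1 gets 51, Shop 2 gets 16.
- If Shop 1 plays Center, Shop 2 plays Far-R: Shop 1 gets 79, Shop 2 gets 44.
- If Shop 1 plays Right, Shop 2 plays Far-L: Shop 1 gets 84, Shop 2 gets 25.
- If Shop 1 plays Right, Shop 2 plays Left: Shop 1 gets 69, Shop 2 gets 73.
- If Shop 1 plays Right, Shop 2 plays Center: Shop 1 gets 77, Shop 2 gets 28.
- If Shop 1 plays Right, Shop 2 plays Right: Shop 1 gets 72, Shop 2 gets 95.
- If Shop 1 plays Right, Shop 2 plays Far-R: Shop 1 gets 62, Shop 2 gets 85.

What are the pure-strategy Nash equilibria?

For each player, find the best response to each opponent profile; mutual best responses are the pure NE.
Shop 1 against Far-L: payoffs 58, 86, 77, 84 → best response Left.
Shop 1 against Left: payoffs 57, 73, 61, 69 → best response Left.
Shop 1 against Center: payoffs 32, 89, 56, 77 → best response Left.
Shop 1 against Right: payoffs 24, 63, 51, 72 → best response Right.
Shop 1 against Far-R: payoffs 92, 64, 79, 62 → best response Far-L.
Shop 2 against Far-L: payoffs 74, 56, 48, 19, 47 → best response Far-L.
Shop 2 against Left: payoffs 46, 50, 78, 76, 83 → best response Far-R.
Shop 2 against Center: payoffs 13, 58, 71, 16, 44 → best response Center.
Shop 2 against Right: payoffs 25, 73, 28, 95, 85 → best response Right.
Mutual best responses: (Right, Right).

(Right, Right)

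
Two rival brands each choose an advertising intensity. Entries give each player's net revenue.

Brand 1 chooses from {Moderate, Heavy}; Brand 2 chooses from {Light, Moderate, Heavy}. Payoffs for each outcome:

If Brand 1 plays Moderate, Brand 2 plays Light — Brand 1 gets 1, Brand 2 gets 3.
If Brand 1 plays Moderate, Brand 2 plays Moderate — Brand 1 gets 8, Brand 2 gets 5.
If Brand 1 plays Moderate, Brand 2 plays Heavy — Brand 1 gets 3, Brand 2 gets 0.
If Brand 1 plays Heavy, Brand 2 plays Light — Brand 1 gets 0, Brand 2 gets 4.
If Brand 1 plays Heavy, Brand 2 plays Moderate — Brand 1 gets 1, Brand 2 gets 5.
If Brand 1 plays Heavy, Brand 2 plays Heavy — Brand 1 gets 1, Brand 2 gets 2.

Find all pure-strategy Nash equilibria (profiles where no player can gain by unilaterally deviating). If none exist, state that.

(Moderate, Moderate)

(Moderate, Light): Brand 2 can switch to Moderate (3 → 5). Not NE.
(Moderate, Moderate): Brand 1 gets 8, best alternative 1; Brand 2 gets 5, best alternative 3. No profitable deviation — NE.
(Moderate, Heavy): Brand 2 can switch to Light (0 → 3). Not NE.
(Heavy, Light): Brand 1 can switch to Moderate (0 → 1). Not NE.
(Heavy, Moderate): Brand 1 can switch to Moderate (1 → 8). Not NE.
(Heavy, Heavy): Brand 1 can switch to Moderate (1 → 3). Not NE.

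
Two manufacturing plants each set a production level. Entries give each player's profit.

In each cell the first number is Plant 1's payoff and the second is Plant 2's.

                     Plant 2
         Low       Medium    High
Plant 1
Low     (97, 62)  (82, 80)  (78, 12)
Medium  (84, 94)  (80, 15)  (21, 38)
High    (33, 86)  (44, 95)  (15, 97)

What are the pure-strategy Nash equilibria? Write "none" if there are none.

Plant 1 against Low: payoffs 97, 84, 33 → best response Low.
Plant 1 against Medium: payoffs 82, 80, 44 → best response Low.
Plant 1 against High: payoffs 78, 21, 15 → best response Low.
Plant 2 against Low: payoffs 62, 80, 12 → best response Medium.
Plant 2 against Medium: payoffs 94, 15, 38 → best response Low.
Plant 2 against High: payoffs 86, 95, 97 → best response High.
Mutual best responses: (Low, Medium).

Pure NE: (Low, Medium)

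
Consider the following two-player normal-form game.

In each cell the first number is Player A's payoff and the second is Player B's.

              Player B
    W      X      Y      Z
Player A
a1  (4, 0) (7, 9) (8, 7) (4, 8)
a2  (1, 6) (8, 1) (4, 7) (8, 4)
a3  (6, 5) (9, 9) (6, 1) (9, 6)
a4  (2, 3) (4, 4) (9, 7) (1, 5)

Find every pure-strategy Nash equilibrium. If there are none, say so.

The pure Nash equilibria are (a3, X) and (a4, Y).

Player A against W: payoffs 4, 1, 6, 2 → best response a3.
Player A against X: payoffs 7, 8, 9, 4 → best response a3.
Player A against Y: payoffs 8, 4, 6, 9 → best response a4.
Player A against Z: payoffs 4, 8, 9, 1 → best response a3.
Player B against a1: payoffs 0, 9, 7, 8 → best response X.
Player B against a2: payoffs 6, 1, 7, 4 → best response Y.
Player B against a3: payoffs 5, 9, 1, 6 → best response X.
Player B against a4: payoffs 3, 4, 7, 5 → best response Y.
Mutual best responses: (a3, X); (a4, Y).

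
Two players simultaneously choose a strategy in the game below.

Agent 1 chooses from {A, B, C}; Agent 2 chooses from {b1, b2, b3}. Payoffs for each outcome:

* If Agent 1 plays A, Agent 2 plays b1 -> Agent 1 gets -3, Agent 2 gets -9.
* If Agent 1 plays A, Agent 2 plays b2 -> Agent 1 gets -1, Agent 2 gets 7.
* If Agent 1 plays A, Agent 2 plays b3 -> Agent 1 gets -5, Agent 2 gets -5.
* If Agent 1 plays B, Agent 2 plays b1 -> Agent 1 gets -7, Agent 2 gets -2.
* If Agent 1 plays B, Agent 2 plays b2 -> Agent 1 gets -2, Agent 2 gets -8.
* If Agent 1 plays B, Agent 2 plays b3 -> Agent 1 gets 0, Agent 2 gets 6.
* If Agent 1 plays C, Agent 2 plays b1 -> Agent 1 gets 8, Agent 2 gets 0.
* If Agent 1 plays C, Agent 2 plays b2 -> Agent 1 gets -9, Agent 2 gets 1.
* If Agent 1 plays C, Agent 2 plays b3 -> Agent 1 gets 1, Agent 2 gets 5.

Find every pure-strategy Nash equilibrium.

Pure-strategy Nash equilibria: (A, b2), (C, b3)

(A, b1): Agent 1 can switch to C (-3 → 8). Not NE.
(A, b2): Agent 1 gets -1, best alternative -2; Agent 2 gets 7, best alternative -5. No profitable deviation — NE.
(A, b3): Agent 1 can switch to B (-5 → 0). Not NE.
(B, b1): Agent 1 can switch to A (-7 → -3). Not NE.
(B, b2): Agent 1 can switch to A (-2 → -1). Not NE.
(B, b3): Agent 1 can switch to C (0 → 1). Not NE.
(C, b1): Agent 2 can switch to b2 (0 → 1). Not NE.
(C, b2): Agent 1 can switch to A (-9 → -1). Not NE.
(C, b3): Agent 1 gets 1, best alternative 0; Agent 2 gets 5, best alternative 1. No profitable deviation — NE.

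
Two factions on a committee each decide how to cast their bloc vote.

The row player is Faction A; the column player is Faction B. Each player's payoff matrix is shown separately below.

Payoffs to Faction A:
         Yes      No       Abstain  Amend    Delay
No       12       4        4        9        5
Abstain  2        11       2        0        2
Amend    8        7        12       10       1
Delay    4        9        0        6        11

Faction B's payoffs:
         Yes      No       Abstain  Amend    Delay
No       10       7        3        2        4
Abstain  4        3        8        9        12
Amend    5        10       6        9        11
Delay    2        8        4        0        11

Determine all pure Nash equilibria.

Pure-strategy Nash equilibria: (No, Yes); (Delay, Delay)

Faction A against Yes: payoffs 12, 2, 8, 4 → best response No.
Faction A against No: payoffs 4, 11, 7, 9 → best response Abstain.
Faction A against Abstain: payoffs 4, 2, 12, 0 → best response Amend.
Faction A against Amend: payoffs 9, 0, 10, 6 → best response Amend.
Faction A against Delay: payoffs 5, 2, 1, 11 → best response Delay.
Faction B against No: payoffs 10, 7, 3, 2, 4 → best response Yes.
Faction B against Abstain: payoffs 4, 3, 8, 9, 12 → best response Delay.
Faction B against Amend: payoffs 5, 10, 6, 9, 11 → best response Delay.
Faction B against Delay: payoffs 2, 8, 4, 0, 11 → best response Delay.
Mutual best responses: (No, Yes); (Delay, Delay).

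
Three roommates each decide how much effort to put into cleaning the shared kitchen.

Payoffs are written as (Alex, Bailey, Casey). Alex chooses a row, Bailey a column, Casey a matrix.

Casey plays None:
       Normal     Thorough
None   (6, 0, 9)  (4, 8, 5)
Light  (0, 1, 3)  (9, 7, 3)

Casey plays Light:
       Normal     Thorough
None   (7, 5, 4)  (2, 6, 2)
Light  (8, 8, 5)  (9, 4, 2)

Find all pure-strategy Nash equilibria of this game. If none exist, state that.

The pure Nash equilibria are (Light, Normal, Light); (Light, Thorough, None).

Alex against (Normal, None): payoffs 6, 0 → best response None.
Alex against (Normal, Light): payoffs 7, 8 → best response Light.
Alex against (Thorough, None): payoffs 4, 9 → best response Light.
Alex against (Thorough, Light): payoffs 2, 9 → best response Light.
Bailey against (None, None): payoffs 0, 8 → best response Thorough.
Bailey against (None, Light): payoffs 5, 6 → best response Thorough.
Bailey against (Light, None): payoffs 1, 7 → best response Thorough.
Bailey against (Light, Light): payoffs 8, 4 → best response Normal.
Casey against (None, Normal): payoffs 9, 4 → best response None.
Casey against (None, Thorough): payoffs 5, 2 → best response None.
Casey against (Light, Normal): payoffs 3, 5 → best response Light.
Casey against (Light, Thorough): payoffs 3, 2 → best response None.
Mutual best responses: (Light, Normal, Light); (Light, Thorough, None).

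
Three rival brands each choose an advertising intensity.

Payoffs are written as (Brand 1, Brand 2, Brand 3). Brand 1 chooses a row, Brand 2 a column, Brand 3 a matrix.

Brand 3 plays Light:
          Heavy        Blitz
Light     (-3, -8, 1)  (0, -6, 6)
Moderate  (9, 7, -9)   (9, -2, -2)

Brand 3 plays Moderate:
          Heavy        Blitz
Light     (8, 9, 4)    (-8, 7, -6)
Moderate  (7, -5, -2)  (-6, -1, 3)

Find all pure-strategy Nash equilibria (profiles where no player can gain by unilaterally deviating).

(Light, Heavy, Light): Brand 1 can switch to Moderate (-3 → 9). Not NE.
(Light, Heavy, Moderate): Brand 1 gets 8, best alternative 7; Brand 2 gets 9, best alternative 7; Brand 3 gets 4, best alternative 1. No profitable deviation — NE.
(Light, Blitz, Light): Brand 1 can switch to Moderate (0 → 9). Not NE.
(Light, Blitz, Moderate): Brand 1 can switch to Moderate (-8 → -6). Not NE.
(Moderate, Heavy, Light): Brand 3 can switch to Moderate (-9 → -2). Not NE.
(Moderate, Heavy, Moderate): Brand 1 can switch to Light (7 → 8). Not NE.
(Moderate, Blitz, Light): Brand 2 can switch to Heavy (-2 → 7). Not NE.
(Moderate, Blitz, Moderate): Brand 1 gets -6, best alternative -8; Brand 2 gets -1, best alternative -5; Brand 3 gets 3, best alternative -2. No profitable deviation — NE.

(Light, Heavy, Moderate); (Moderate, Blitz, Moderate)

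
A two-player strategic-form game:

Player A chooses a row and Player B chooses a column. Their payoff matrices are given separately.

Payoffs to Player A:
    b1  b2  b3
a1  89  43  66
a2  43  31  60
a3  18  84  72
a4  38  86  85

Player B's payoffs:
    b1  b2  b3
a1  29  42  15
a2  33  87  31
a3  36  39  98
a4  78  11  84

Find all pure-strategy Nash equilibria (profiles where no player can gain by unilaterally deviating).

(a1, b1): Player B can switch to b2 (29 → 42). Not NE.
(a1, b2): Player A can switch to a3 (43 → 84). Not NE.
(a1, b3): Player A can switch to a3 (66 → 72). Not NE.
(a2, b1): Player A can switch to a1 (43 → 89). Not NE.
(a2, b2): Player A can switch to a1 (31 → 43). Not NE.
(a2, b3): Player A can switch to a1 (60 → 66). Not NE.
(a4, b3): Player A gets 85, best alternative 72; Player B gets 84, best alternative 78. No profitable deviation — NE.
(The remaining 5 profiles each have a profitable deviation by the same check.)

The unique pure-strategy Nash equilibrium is (a4, b3).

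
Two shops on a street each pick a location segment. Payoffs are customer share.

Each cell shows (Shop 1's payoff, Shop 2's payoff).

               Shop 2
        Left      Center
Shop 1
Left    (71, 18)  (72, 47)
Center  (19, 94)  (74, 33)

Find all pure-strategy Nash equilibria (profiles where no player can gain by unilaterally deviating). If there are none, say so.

This game has no pure Nash equilibrium.

(Left, Left): Shop 2 can switch to Center (18 → 47). Not NE.
(Left, Center): Shop 1 can switch to Center (72 → 74). Not NE.
(Center, Left): Shop 1 can switch to Left (19 → 71). Not NE.
(Center, Center): Shop 2 can switch to Left (33 → 94). Not NE.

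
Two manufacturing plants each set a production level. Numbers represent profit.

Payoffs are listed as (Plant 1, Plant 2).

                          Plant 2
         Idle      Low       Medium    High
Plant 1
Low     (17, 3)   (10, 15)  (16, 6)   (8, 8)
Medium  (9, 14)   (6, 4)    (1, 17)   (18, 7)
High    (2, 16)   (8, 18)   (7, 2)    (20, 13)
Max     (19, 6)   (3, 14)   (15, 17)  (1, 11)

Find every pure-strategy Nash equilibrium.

Plant 1 against Idle: payoffs 17, 9, 2, 19 → best response Max.
Plant 1 against Low: payoffs 10, 6, 8, 3 → best response Low.
Plant 1 against Medium: payoffs 16, 1, 7, 15 → best response Low.
Plant 1 against High: payoffs 8, 18, 20, 1 → best response High.
Plant 2 against Low: payoffs 3, 15, 6, 8 → best response Low.
Plant 2 against Medium: payoffs 14, 4, 17, 7 → best response Medium.
Plant 2 against High: payoffs 16, 18, 2, 13 → best response Low.
Plant 2 against Max: payoffs 6, 14, 17, 11 → best response Medium.
Mutual best responses: (Low, Low).

Pure NE: (Low, Low)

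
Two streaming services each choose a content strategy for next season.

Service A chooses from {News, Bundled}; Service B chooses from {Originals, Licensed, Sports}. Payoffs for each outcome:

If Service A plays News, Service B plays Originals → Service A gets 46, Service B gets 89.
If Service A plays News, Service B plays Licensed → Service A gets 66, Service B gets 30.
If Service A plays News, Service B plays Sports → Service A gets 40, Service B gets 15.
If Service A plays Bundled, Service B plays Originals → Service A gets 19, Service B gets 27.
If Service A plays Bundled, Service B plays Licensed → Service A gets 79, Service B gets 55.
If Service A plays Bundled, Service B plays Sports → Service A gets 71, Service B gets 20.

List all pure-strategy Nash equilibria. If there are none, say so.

The pure Nash equilibria are (News, Originals) and (Bundled, Licensed).

Service A against Originals: payoffs 46, 19 → best response News.
Service A against Licensed: payoffs 66, 79 → best response Bundled.
Service A against Sports: payoffs 40, 71 → best response Bundled.
Service B against News: payoffs 89, 30, 15 → best response Originals.
Service B against Bundled: payoffs 27, 55, 20 → best response Licensed.
Mutual best responses: (News, Originals); (Bundled, Licensed).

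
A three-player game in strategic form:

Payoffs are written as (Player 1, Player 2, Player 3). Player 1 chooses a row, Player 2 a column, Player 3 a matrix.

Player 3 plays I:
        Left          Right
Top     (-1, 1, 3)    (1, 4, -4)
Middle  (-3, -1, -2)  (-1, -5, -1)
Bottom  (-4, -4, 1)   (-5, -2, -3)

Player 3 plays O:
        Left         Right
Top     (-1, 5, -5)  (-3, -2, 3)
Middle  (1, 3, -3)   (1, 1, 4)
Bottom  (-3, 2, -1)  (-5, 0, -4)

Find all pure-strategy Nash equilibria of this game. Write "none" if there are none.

For each player, find the best response to each opponent profile; mutual best responses are the pure NE.
Player 1 against (Left, I): payoffs -1, -3, -4 → best response Top.
Player 1 against (Left, O): payoffs -1, 1, -3 → best response Middle.
Player 1 against (Right, I): payoffs 1, -1, -5 → best response Top.
Player 1 against (Right, O): payoffs -3, 1, -5 → best response Middle.
Player 2 against (Top, I): payoffs 1, 4 → best response Right.
Player 2 against (Top, O): payoffs 5, -2 → best response Left.
Player 2 against (Middle, I): payoffs -1, -5 → best response Left.
Player 2 against (Middle, O): payoffs 3, 1 → best response Left.
Player 2 against (Bottom, I): payoffs -4, -2 → best response Right.
Player 2 against (Bottom, O): payoffs 2, 0 → best response Left.
Player 3 against (Top, Left): payoffs 3, -5 → best response I.
Player 3 against (Top, Right): payoffs -4, 3 → best response O.
Player 3 against (Middle, Left): payoffs -2, -3 → best response I.
Player 3 against (Middle, Right): payoffs -1, 4 → best response O.
Player 3 against (Bottom, Left): payoffs 1, -1 → best response I.
Player 3 against (Bottom, Right): payoffs -3, -4 → best response I.
No profile is a mutual best response for all players.

none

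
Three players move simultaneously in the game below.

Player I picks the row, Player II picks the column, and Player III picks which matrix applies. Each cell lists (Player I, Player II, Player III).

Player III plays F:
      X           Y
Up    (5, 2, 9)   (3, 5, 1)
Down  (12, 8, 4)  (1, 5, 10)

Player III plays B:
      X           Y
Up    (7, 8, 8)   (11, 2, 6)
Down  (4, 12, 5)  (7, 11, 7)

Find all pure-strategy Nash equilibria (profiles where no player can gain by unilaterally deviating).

none

Player I against (X, F): payoffs 5, 12 → best response Down.
Player I against (X, B): payoffs 7, 4 → best response Up.
Player I against (Y, F): payoffs 3, 1 → best response Up.
Player I against (Y, B): payoffs 11, 7 → best response Up.
Player II against (Up, F): payoffs 2, 5 → best response Y.
Player II against (Up, B): payoffs 8, 2 → best response X.
Player II against (Down, F): payoffs 8, 5 → best response X.
Player II against (Down, B): payoffs 12, 11 → best response X.
Player III against (Up, X): payoffs 9, 8 → best response F.
Player III against (Up, Y): payoffs 1, 6 → best response B.
Player III against (Down, X): payoffs 4, 5 → best response B.
Player III against (Down, Y): payoffs 10, 7 → best response F.
No profile is a mutual best response for all players.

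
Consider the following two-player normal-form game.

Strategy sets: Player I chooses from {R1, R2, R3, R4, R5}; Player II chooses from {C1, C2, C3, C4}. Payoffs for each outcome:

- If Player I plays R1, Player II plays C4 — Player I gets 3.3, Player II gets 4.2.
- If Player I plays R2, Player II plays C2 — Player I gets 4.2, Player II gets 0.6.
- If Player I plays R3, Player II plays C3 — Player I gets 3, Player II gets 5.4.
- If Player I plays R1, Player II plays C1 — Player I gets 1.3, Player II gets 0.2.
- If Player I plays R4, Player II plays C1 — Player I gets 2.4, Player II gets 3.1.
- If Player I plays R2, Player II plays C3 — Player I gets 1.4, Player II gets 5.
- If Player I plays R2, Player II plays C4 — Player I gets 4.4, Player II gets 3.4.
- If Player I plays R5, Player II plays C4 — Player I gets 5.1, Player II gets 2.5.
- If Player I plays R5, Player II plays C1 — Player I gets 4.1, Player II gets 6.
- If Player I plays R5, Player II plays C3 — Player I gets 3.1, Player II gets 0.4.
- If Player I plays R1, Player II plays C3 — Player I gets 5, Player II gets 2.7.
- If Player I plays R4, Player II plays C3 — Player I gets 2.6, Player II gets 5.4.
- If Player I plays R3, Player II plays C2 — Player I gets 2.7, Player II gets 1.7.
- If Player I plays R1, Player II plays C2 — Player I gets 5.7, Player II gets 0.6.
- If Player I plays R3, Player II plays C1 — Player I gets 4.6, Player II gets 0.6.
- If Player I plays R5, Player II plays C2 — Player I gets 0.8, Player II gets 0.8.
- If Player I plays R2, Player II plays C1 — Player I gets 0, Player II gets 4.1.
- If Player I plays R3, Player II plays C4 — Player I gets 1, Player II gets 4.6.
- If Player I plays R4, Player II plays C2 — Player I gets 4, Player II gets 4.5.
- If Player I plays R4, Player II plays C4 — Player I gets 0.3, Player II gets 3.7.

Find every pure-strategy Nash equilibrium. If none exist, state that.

Player I against C1: payoffs 1.3, 0, 4.6, 2.4, 4.1 → best response R3.
Player I against C2: payoffs 5.7, 4.2, 2.7, 4, 0.8 → best response R1.
Player I against C3: payoffs 5, 1.4, 3, 2.6, 3.1 → best response R1.
Player I against C4: payoffs 3.3, 4.4, 1, 0.3, 5.1 → best response R5.
Player II against R1: payoffs 0.2, 0.6, 2.7, 4.2 → best response C4.
Player II against R2: payoffs 4.1, 0.6, 5, 3.4 → best response C3.
Player II against R3: payoffs 0.6, 1.7, 5.4, 4.6 → best response C3.
Player II against R4: payoffs 3.1, 4.5, 5.4, 3.7 → best response C3.
Player II against R5: payoffs 6, 0.8, 0.4, 2.5 → best response C1.
No profile is a mutual best response for all players.

This game has no pure Nash equilibrium.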